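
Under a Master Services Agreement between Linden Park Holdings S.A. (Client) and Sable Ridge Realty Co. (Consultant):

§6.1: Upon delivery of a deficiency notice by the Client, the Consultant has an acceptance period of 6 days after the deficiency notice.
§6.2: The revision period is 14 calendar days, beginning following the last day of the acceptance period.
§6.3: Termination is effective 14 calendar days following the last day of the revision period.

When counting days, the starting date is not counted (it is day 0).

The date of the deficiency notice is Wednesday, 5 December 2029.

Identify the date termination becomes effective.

8 January 2030

The last day of the acceptance period: 6 calendar days after 5 December 2029 is 11 December 2029.
The last day of the revision period: 14 calendar days after 11 December 2029 is 25 December 2029.
The date termination becomes effective: 14 calendar days after 25 December 2029 is 8 January 2030.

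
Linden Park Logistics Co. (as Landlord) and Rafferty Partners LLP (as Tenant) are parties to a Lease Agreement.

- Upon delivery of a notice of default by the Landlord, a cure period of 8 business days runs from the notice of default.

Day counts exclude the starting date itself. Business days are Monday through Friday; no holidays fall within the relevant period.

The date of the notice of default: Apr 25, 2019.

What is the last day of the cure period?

May 7, 2019

The last day of the cure period: counting 8 business days from Thursday, Apr 25, 2019 (Apr 26, Apr 29, Apr 30, May 1, May 2, May 3, May 6, May 7, skipping weekends) reaches Tuesday, May 7, 2019.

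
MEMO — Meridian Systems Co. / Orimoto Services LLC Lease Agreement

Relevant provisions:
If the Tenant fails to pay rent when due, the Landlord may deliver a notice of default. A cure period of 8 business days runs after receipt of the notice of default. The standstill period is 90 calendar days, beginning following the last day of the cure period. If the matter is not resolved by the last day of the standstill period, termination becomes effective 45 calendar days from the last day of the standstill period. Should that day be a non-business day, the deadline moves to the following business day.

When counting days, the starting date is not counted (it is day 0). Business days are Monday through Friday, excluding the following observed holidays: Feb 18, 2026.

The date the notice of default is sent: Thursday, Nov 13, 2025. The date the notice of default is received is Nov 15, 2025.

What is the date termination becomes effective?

Apr 10, 2026

The last day of the cure period: counting 8 business days from Saturday, Nov 15, 2025 (Nov 17, Nov 18, Nov 19, Nov 20, Nov 21, Nov 24, Nov 25, Nov 26, skipping weekends) reaches Wednesday, Nov 26, 2025.
The last day of the standstill period: 90 calendar days after Nov 26, 2025 is Feb 24, 2026.
Adding 45 calendar days to Feb 24, 2026 gives Apr 10, 2026, which is the date termination becomes effective. Apr 10, 2026 is a Friday and is not a listed holiday, so no roll-forward applies.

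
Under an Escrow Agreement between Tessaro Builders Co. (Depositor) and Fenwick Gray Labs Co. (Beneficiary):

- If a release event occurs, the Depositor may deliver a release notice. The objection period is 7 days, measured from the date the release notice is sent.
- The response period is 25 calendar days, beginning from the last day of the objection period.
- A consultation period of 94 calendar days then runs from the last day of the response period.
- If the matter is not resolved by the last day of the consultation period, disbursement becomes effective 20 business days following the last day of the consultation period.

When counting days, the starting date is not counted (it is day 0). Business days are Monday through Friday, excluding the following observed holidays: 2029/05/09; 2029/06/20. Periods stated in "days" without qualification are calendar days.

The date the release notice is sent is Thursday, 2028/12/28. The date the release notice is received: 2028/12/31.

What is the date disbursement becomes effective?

The last day of the objection period: 7 calendar days after 2028/12/28 is 2029/01/04.
Adding 25 calendar days to 2029/01/04 gives 2029/01/29, which is the last day of the response period.
The last day of the consultation period: 2029/01/29 + 94 days = 2029/05/03.
The date disbursement becomes effective: 20 business days after Thursday, 2029/05/03, skipping weekends and the listed holiday on May 9 — May 4, May 7, May 8, May 10, …, May 30, May 31, Jun 1 — lands on Friday, 2029/06/01.

2029/06/01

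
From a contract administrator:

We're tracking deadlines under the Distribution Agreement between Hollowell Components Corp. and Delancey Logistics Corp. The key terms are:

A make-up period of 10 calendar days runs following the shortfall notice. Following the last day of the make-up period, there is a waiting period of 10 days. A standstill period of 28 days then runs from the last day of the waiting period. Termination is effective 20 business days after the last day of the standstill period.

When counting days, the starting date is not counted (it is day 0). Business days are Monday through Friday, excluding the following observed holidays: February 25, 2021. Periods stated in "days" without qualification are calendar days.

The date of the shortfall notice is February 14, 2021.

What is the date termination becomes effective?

The last day of the make-up period: February 14, 2021 + 10 days = February 24, 2021.
The last day of the waiting period: February 24, 2021 + 10 days = March 6, 2021.
The last day of the standstill period: 28 calendar days after March 6, 2021 is April 3, 2021.
From Saturday, April 3, 2021, 20 business days (Apr 5, Apr 6, Apr 7, Apr 8, …, Apr 28, Apr 29, Apr 30, skipping weekends) brings us to Friday, April 30, 2021, which is the date termination becomes effective.

April 30, 2021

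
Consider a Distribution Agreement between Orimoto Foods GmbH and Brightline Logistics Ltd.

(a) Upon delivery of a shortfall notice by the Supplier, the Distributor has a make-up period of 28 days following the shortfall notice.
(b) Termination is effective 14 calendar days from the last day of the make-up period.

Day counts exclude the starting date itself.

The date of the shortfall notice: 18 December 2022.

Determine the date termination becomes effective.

The last day of the make-up period: 18 December 2022 + 28 days = 15 January 2023.
Adding 14 calendar days to 15 January 2023 gives 29 January 2023, which is the date termination becomes effective.

29 January 2023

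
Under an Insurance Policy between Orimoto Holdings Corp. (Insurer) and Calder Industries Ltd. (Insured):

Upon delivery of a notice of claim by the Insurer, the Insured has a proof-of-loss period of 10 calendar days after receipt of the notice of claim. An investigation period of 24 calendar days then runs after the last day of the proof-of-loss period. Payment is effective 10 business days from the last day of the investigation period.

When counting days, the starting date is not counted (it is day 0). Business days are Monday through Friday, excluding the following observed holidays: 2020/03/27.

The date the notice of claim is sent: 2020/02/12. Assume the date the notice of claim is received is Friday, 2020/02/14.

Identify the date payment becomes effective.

Adding 10 calendar days to 2020/02/14 gives 2020/02/24, which is the last day of the proof-of-loss period.
The last day of the investigation period: 2020/02/24 + 24 days = 2020/03/19.
From Thursday, 2020/03/19, 10 business days (Mar 20, Mar 23, Mar 24, Mar 25, Mar 26, Mar 30, Mar 31, Apr 1, Apr 2, Apr 3, skipping weekends and the listed holiday on Mar 27) brings us to Friday, 2020/04/03, which is the date payment becomes effective.

2020/04/03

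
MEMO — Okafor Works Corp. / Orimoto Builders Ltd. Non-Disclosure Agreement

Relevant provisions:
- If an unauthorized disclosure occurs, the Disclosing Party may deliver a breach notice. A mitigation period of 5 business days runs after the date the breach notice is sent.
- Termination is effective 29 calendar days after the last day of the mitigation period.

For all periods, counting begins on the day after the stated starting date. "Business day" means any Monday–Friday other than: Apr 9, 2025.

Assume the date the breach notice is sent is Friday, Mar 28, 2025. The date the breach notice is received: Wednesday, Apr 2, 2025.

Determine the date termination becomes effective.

From Friday, Mar 28, 2025, 5 business days (Mar 31, Apr 1, Apr 2, Apr 3, Apr 4, skipping weekends) brings us to Friday, Apr 4, 2025, which is the last day of the mitigation period.
Adding 29 calendar days to Apr 4, 2025 gives May 3, 2025, which is the date termination becomes effective.

May 3, 2025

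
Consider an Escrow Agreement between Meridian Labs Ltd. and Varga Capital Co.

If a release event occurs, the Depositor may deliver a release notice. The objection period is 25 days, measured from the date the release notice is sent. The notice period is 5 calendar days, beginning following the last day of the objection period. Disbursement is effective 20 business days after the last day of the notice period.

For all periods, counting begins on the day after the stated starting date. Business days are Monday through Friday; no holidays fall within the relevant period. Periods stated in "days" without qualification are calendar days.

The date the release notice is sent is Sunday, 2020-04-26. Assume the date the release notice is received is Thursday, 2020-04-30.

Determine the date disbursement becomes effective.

2020-06-23

The last day of the objection period: 2020-04-26 + 25 days = 2020-05-21.
Adding 5 calendar days to 2020-05-21 gives 2020-05-26, which is the last day of the notice period.
The date disbursement becomes effective: 20 business days after Tuesday, 2020-05-26, skipping weekends — May 27, May 28, May 29, Jun 1, …, Jun 19, Jun 22, Jun 23 — lands on Tuesday, 2020-06-23.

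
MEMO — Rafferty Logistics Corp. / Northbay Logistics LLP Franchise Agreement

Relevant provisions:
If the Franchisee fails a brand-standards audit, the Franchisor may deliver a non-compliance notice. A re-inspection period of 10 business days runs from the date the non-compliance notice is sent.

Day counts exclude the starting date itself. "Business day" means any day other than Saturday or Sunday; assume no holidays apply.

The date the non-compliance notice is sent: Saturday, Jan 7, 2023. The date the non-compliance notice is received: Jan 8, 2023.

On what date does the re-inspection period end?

The last day of the re-inspection period: 10 business days after Saturday, Jan 7, 2023, skipping weekends — Jan 9, Jan 10, Jan 11, Jan 12, Jan 13, Jan 16, Jan 17, Jan 18, Jan 19, Jan 20 — lands on Friday, Jan 20, 2023.

Jan 20, 2023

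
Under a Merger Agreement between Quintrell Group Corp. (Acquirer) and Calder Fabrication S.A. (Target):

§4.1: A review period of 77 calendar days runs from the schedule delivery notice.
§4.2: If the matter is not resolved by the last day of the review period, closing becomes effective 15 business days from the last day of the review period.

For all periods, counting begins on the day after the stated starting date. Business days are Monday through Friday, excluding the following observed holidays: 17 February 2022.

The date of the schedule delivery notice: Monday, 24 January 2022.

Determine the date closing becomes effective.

2 May 2022

Adding 77 calendar days to 24 January 2022 gives 11 April 2022, which is the last day of the review period.
The date closing becomes effective: 15 business days after Monday, 11 April 2022, skipping weekends — Apr 12, Apr 13, Apr 14, Apr 15, …, Apr 28, Apr 29, May 2 — lands on Monday, 2 May 2022.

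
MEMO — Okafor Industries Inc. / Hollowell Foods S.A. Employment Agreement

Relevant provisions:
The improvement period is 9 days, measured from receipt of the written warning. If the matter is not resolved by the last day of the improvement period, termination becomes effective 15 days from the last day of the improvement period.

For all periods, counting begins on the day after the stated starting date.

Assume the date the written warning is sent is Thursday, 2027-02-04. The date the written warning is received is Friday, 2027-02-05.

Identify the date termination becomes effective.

2027-03-01

Adding 9 calendar days to 2027-02-05 gives 2027-02-14, which is the last day of the improvement period.
The date termination becomes effective: 15 calendar days after 2027-02-14 is 2027-03-01.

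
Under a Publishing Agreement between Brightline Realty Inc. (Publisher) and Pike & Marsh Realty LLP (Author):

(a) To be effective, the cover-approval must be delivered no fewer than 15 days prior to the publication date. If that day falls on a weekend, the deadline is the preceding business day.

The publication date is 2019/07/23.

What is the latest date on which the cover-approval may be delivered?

2019/07/23 minus 15 days is 2019/07/08. That is a Monday, so no adjustment is needed.

2019/07/08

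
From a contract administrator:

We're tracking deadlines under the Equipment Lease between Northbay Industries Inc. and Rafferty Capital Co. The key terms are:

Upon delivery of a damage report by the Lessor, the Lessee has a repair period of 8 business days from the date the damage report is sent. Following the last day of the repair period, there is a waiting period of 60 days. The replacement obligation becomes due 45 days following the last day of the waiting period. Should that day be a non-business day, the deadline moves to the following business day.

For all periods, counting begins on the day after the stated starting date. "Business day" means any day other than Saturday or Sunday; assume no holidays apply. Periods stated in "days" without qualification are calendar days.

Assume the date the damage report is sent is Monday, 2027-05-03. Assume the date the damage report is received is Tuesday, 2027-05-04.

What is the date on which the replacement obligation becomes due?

2027-08-26

The last day of the repair period: 8 business days after Monday, 2027-05-03, skipping weekends — May 4, May 5, May 6, May 7, May 10, May 11, May 12, May 13 — lands on Thursday, 2027-05-13.
The last day of the waiting period: 60 calendar days after 2027-05-13 is 2027-07-12.
The date on which the replacement obligation becomes due: 2027-07-12 + 45 days = 2027-08-26. 2027-08-26 is a Thursday, so no roll-forward applies.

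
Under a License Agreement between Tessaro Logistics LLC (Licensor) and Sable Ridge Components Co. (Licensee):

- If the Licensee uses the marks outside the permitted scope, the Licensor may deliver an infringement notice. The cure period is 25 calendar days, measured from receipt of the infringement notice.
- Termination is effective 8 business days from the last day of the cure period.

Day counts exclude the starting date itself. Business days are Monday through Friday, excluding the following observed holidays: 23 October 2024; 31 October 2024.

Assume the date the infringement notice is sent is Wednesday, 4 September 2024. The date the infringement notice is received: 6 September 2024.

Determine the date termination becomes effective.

The last day of the cure period: 6 September 2024 + 25 days = 1 October 2024.
The date termination becomes effective: counting 8 business days from Tuesday, 1 October 2024 (Oct 2, Oct 3, Oct 4, Oct 7, Oct 8, Oct 9, Oct 10, Oct 11, skipping weekends) reaches Friday, 11 October 2024.

11 October 2024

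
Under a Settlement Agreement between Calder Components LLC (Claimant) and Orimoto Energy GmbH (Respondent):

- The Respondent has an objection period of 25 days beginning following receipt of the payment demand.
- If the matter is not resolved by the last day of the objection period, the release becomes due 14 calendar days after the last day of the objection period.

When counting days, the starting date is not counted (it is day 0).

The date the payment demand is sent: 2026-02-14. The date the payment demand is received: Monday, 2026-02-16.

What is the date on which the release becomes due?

2026-03-27

The last day of the objection period: 25 calendar days after 2026-02-16 is 2026-03-13.
The date on which the release becomes due: 2026-03-13 + 14 days = 2026-03-27.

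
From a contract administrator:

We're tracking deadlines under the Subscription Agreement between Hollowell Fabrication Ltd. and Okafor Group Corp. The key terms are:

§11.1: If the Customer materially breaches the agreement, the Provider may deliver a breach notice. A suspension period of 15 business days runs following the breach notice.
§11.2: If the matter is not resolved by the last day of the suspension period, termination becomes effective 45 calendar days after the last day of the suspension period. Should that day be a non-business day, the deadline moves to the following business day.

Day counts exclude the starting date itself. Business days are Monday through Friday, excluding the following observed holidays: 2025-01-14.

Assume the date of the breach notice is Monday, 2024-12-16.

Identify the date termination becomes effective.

The last day of the suspension period: counting 15 business days from Monday, 2024-12-16 (Dec 17, Dec 18, Dec 19, Dec 20, …, Jan 2, Jan 3, Jan 6, skipping weekends) reaches Monday, 2025-01-06.
The date termination becomes effective: 2025-01-06 + 45 days = 2025-02-20. 2025-02-20 is a Thursday and is not a listed holiday, so no roll-forward applies.

2025-02-20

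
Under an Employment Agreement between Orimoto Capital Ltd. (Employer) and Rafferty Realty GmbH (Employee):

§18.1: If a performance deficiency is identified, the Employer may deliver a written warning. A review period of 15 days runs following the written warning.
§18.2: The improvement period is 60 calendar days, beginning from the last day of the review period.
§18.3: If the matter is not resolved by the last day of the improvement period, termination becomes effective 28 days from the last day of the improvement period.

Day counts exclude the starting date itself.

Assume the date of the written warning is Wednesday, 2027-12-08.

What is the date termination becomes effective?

Adding 15 calendar days to 2027-12-08 gives 2027-12-23, which is the last day of the review period.
The last day of the improvement period: 2027-12-23 + 60 days = 2028-02-21.
The date termination becomes effective: 28 calendar days after 2028-02-21 is 2028-03-20.

2028-03-20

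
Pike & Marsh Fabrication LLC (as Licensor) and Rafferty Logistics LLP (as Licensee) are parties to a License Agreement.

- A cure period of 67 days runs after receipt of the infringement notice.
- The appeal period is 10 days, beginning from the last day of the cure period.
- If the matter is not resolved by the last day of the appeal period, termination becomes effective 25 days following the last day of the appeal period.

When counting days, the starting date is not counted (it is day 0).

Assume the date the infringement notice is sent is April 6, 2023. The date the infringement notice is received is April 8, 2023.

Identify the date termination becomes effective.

Adding 67 calendar days to April 8, 2023 gives June 14, 2023, which is the last day of the cure period.
Adding 10 calendar days to June 14, 2023 gives June 24, 2023, which is the last day of the appeal period.
The date termination becomes effective: 25 calendar days after June 24, 2023 is July 19, 2023.

July 19, 2023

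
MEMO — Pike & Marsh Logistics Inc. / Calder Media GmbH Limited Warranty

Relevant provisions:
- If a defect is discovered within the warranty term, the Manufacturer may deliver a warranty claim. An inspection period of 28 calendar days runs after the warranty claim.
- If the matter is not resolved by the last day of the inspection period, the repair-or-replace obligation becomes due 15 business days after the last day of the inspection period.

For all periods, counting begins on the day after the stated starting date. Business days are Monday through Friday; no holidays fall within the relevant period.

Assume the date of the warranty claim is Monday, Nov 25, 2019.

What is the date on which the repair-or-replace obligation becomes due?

The last day of the inspection period: Nov 25, 2019 + 28 days = Dec 23, 2019.
The date on which the repair-or-replace obligation becomes due: 15 business days after Monday, Dec 23, 2019, skipping weekends — Dec 24, Dec 25, Dec 26, Dec 27, …, Jan 9, Jan 10, Jan 13 — lands on Monday, Jan 13, 2020.

Jan 13, 2020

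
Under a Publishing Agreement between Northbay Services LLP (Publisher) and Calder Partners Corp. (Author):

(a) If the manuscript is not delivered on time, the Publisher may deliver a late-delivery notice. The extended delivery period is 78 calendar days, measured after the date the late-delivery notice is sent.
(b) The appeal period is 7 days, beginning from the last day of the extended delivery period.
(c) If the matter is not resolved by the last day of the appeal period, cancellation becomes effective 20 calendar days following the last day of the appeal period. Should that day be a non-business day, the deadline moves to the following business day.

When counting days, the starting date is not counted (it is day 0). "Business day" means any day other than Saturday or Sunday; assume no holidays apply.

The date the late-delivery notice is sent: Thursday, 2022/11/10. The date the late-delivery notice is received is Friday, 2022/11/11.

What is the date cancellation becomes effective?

2023/02/23

The last day of the extended delivery period: 78 calendar days after 2022/11/10 is 2023/01/27.
The last day of the appeal period: 7 calendar days after 2023/01/27 is 2023/02/03.
The date cancellation becomes effective: 20 calendar days after 2023/02/03 is 2023/02/23. 2023/02/23 is a Thursday, so no roll-forward applies.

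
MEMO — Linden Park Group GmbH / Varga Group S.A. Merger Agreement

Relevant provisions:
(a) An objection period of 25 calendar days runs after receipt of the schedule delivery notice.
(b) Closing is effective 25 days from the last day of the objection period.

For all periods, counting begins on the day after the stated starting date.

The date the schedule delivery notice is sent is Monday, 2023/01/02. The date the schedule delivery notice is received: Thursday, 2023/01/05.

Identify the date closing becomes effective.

2023/02/24

The last day of the objection period: 25 calendar days after 2023/01/05 is 2023/01/30.
Adding 25 calendar days to 2023/01/30 gives 2023/02/24, which is the date closing becomes effective.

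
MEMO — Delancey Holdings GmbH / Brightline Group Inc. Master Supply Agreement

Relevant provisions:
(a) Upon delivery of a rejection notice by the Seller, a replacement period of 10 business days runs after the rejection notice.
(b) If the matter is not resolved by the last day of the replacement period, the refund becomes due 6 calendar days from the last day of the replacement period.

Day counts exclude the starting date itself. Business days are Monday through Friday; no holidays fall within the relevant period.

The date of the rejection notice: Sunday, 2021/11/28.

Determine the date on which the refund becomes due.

2021/12/16

The last day of the replacement period: 10 business days after Sunday, 2021/11/28, skipping weekends — Nov 29, Nov 30, Dec 1, Dec 2, Dec 3, Dec 6, Dec 7, Dec 8, Dec 9, Dec 10 — lands on Friday, 2021/12/10.
The date on which the refund becomes due: 6 calendar days after 2021/12/10 is 2021/12/16.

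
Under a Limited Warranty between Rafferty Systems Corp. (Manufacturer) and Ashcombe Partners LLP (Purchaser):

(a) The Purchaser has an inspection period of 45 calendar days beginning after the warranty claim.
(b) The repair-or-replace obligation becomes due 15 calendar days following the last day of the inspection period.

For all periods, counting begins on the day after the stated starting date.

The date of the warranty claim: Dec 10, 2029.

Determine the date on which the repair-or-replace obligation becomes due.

Feb 8, 2030

Adding 45 calendar days to Dec 10, 2029 gives Jan 24, 2030, which is the last day of the inspection period.
Adding 15 calendar days to Jan 24, 2030 gives Feb 8, 2030, which is the date on which the repair-or-replace obligation becomes due.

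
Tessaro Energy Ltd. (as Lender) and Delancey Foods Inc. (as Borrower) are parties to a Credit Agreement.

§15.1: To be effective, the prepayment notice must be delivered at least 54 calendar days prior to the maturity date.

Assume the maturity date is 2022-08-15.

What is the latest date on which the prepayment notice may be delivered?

Counting back 54 calendar days from 2022-08-15 gives 2022-06-22.

2022-06-22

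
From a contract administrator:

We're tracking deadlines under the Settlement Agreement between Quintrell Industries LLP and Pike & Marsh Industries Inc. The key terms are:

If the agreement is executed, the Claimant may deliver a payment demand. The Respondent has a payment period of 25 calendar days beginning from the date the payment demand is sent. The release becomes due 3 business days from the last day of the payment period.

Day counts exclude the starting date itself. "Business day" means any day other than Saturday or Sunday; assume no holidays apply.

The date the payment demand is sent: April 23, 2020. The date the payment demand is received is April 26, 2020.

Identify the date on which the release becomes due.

The last day of the payment period: April 23, 2020 + 25 days = May 18, 2020.
The date on which the release becomes due: counting 3 business days from Monday, May 18, 2020 (May 19, May 20, May 21, skipping weekends) reaches Thursday, May 21, 2020.

May 21, 2020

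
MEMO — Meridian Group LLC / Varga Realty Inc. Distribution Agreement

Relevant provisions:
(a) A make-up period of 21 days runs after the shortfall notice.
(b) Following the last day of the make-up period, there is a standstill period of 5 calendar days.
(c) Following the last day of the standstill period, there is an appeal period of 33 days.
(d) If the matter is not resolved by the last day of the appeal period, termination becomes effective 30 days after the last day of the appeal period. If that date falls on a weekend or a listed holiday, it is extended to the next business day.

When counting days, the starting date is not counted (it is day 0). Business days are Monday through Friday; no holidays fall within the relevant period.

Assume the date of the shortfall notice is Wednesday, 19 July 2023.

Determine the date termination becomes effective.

Adding 21 calendar days to 19 July 2023 gives 9 August 2023, which is the last day of the make-up period.
Adding 5 calendar days to 9 August 2023 gives 14 August 2023, which is the last day of the standstill period.
The last day of the appeal period: 14 August 2023 + 33 days = 16 September 2023.
The date termination becomes effective: 30 calendar days after 16 September 2023 is 16 October 2023. 16 October 2023 is a Monday, so no roll-forward applies.

16 October 2023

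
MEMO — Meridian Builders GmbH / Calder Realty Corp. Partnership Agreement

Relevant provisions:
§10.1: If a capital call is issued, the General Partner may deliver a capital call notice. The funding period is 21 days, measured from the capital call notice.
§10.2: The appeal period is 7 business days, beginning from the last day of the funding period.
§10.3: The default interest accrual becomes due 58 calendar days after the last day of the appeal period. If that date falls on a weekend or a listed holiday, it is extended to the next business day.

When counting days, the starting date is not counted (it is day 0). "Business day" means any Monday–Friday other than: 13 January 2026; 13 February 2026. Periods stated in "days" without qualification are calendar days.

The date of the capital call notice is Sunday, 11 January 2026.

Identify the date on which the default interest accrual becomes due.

9 April 2026

The last day of the funding period: 11 January 2026 + 21 days = 1 February 2026.
The last day of the appeal period: 7 business days after Sunday, 1 February 2026, skipping weekends — Feb 2, Feb 3, Feb 4, Feb 5, Feb 6, Feb 9, Feb 10 — lands on Tuesday, 10 February 2026.
The date on which the default interest accrual becomes due: 10 February 2026 + 58 days = 9 April 2026. 9 April 2026 is a Thursday and is not a listed holiday, so no roll-forward applies.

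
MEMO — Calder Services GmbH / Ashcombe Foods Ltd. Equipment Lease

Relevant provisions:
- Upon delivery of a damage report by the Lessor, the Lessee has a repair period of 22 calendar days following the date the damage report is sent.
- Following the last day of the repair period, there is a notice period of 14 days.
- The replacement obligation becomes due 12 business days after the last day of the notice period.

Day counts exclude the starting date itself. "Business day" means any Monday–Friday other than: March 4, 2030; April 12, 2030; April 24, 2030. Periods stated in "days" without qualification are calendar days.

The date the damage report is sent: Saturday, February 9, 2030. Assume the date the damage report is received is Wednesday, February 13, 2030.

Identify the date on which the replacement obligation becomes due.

The last day of the repair period: February 9, 2030 + 22 days = March 3, 2030.
The last day of the notice period: 14 calendar days after March 3, 2030 is March 17, 2030.
The date on which the replacement obligation becomes due: counting 12 business days from Sunday, March 17, 2030 (Mar 18, Mar 19, Mar 20, Mar 21, …, Mar 29, Apr 1, Apr 2, skipping weekends) reaches Tuesday, April 2, 2030.

April 2, 2030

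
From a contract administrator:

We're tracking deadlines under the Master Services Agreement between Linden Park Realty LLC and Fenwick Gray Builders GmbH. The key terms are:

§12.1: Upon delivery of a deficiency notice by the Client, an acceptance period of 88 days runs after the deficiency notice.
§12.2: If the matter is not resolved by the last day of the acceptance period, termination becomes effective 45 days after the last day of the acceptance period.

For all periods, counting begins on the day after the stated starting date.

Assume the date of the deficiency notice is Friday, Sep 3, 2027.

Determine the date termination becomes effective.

Adding 88 calendar days to Sep 3, 2027 gives Nov 30, 2027, which is the last day of the acceptance period.
The date termination becomes effective: 45 calendar days after Nov 30, 2027 is Jan 14, 2028.

Jan 14, 2028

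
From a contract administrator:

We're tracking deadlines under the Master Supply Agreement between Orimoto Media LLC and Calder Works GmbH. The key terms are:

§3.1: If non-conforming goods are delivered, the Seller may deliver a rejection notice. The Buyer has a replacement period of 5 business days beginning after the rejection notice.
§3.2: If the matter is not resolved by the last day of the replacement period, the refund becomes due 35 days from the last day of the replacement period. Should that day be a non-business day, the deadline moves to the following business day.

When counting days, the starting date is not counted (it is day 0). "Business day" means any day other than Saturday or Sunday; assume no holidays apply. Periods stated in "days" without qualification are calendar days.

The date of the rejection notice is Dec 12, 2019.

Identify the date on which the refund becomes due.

Jan 23, 2020

From Thursday, Dec 12, 2019, 5 business days (Dec 13, Dec 16, Dec 17, Dec 18, Dec 19, skipping weekends) brings us to Thursday, Dec 19, 2019, which is the last day of the replacement period.
Adding 35 calendar days to Dec 19, 2019 gives Jan 23, 2020, which is the date on which the refund becomes due. Jan 23, 2020 is a Thursday, so no roll-forward applies.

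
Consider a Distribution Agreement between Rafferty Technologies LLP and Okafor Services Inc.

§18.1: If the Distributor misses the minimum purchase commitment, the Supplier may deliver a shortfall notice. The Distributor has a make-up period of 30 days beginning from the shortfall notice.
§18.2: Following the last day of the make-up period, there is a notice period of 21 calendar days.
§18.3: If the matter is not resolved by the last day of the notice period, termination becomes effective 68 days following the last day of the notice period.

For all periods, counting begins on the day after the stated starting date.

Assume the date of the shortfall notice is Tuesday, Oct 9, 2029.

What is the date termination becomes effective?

Feb 5, 2030

The last day of the make-up period: Oct 9, 2029 + 30 days = Nov 8, 2029.
The last day of the notice period: 21 calendar days after Nov 8, 2029 is Nov 29, 2029.
The date termination becomes effective: 68 calendar days after Nov 29, 2029 is Feb 5, 2030.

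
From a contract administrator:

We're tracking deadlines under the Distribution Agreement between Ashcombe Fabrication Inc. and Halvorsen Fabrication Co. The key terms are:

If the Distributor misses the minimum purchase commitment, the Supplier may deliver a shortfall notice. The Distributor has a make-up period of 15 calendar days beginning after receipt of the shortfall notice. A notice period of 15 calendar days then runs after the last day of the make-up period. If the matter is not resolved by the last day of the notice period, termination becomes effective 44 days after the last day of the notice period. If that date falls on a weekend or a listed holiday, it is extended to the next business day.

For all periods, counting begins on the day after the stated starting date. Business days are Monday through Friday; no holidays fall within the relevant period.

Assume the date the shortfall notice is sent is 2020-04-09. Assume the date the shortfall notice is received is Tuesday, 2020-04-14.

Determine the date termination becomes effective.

Adding 15 calendar days to 2020-04-14 gives 2020-04-29, which is the last day of the make-up period.
The last day of the notice period: 2020-04-29 + 15 days = 2020-05-14.
The date termination becomes effective: 44 calendar days after 2020-05-14 is 2020-06-27. That falls on a Saturday, so it rolls to the next business day, Monday, 2020-06-29.

2020-06-29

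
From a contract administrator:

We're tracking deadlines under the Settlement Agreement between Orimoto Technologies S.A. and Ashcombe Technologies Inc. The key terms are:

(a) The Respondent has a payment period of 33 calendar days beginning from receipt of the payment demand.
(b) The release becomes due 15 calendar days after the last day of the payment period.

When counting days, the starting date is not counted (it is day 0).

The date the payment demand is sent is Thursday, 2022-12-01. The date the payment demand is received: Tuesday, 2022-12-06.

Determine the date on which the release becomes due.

The last day of the payment period: 33 calendar days after 2022-12-06 is 2023-01-08.
Adding 15 calendar days to 2023-01-08 gives 2023-01-23, which is the date on which the release becomes due.

2023-01-23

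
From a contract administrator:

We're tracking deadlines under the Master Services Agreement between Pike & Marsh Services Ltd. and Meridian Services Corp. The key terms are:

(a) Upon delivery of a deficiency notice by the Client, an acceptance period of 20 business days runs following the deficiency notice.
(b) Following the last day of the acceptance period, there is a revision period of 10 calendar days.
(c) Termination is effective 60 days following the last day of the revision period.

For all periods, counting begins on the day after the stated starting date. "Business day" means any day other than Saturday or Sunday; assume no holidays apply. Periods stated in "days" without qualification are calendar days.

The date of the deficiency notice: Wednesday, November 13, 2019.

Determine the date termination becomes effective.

The last day of the acceptance period: 20 business days after Wednesday, November 13, 2019, skipping weekends — Nov 14, Nov 15, Nov 18, Nov 19, …, Dec 9, Dec 10, Dec 11 — lands on Wednesday, December 11, 2019.
The last day of the revision period: December 11, 2019 + 10 days = December 21, 2019.
Adding 60 calendar days to December 21, 2019 gives February 19, 2020, which is the date termination becomes effective.

February 19, 2020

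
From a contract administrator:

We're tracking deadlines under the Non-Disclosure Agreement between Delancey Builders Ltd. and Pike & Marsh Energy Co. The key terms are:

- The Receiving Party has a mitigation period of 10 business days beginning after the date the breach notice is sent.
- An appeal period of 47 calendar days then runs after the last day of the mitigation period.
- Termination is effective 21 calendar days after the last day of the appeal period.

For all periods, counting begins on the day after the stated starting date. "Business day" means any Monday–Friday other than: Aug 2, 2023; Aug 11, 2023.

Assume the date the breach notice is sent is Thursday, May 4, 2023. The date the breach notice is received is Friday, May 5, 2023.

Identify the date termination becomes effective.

Jul 25, 2023

The last day of the mitigation period: counting 10 business days from Thursday, May 4, 2023 (May 5, May 8, May 9, May 10, May 11, May 12, May 15, May 16, May 17, May 18, skipping weekends) reaches Thursday, May 18, 2023.
The last day of the appeal period: May 18, 2023 + 47 days = Jul 4, 2023.
Adding 21 calendar days to Jul 4, 2023 gives Jul 25, 2023, which is the date termination becomes effective.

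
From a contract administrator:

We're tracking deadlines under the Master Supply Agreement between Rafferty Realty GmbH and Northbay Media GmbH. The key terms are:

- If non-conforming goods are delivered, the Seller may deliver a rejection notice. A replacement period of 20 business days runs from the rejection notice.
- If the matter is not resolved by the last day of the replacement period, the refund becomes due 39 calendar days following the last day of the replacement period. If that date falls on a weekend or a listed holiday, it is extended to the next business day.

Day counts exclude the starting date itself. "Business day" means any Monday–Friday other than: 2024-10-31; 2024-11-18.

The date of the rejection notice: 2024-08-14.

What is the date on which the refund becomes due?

From Wednesday, 2024-08-14, 20 business days (Aug 15, Aug 16, Aug 19, Aug 20, …, Sep 9, Sep 10, Sep 11, skipping weekends) brings us to Wednesday, 2024-09-11, which is the last day of the replacement period.
Adding 39 calendar days to 2024-09-11 gives 2024-10-20, which is the date on which the refund becomes due. That falls on a Sunday, so it rolls to the next business day, Monday, 2024-10-21.

2024-10-21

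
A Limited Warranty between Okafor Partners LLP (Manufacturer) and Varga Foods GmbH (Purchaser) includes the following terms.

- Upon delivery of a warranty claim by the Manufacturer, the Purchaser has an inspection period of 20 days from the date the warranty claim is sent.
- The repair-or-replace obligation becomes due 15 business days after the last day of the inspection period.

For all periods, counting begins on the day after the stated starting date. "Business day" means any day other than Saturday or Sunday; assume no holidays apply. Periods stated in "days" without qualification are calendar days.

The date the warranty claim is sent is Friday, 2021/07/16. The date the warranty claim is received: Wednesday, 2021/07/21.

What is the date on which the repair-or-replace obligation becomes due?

The last day of the inspection period: 20 calendar days after 2021/07/16 is 2021/08/05.
The date on which the repair-or-replace obligation becomes due: 15 business days after Thursday, 2021/08/05, skipping weekends — Aug 6, Aug 9, Aug 10, Aug 11, …, Aug 24, Aug 25, Aug 26 — lands on Thursday, 2021/08/26.

2021/08/26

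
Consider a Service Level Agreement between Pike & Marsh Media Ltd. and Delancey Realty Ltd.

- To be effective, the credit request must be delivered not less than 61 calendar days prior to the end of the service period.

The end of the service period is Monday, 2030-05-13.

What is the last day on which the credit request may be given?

2030-03-13

Counting back 61 calendar days from 2030-05-13 gives 2030-03-13.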